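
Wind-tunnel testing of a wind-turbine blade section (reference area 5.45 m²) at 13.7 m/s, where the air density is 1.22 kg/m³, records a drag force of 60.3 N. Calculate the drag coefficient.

CD = 0.0966

From D = ½ρv²S·CD, rearranging gives CD = 2D/(ρv²S).
CD = 2 × 60.3 / (1.22 × 13.7² × 5.45) = 0.0966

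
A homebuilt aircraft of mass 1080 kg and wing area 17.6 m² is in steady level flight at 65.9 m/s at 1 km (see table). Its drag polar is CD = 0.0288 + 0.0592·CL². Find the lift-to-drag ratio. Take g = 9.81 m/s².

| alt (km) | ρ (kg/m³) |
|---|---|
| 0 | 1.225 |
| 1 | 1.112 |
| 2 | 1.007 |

At 1 km, from the table: ρ = 1.112 kg/m³.
Weight W = mg = 1080 × 9.81 = 10595 N; in level flight L = W.
q = ½ρv² = ½ × 1.112 × 65.9² = 2415 Pa.
CL = 2W/(ρv²S) = 2×10595/(1.112×65.9²×17.6) = 0.2493.
CD = 0.0288 + 0.0592 × 0.2493² = 0.03248.
L/D = CL/CD = 0.2493 / 0.03248 = 7.68

L/D = 7.68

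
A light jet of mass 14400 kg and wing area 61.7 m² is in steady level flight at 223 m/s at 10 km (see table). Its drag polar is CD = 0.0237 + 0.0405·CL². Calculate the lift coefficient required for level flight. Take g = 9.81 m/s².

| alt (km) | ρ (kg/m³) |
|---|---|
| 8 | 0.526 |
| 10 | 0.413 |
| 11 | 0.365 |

At 10 km, from the table: ρ = 0.413 kg/m³.
Level flight ⇒ L = W = m·g = 14400 × 9.81 = 1.4126×10^5 N.
q = ½ρv² = ½ × 0.413 × 223² = 10270 Pa.
Required CL = L/(qS) = 1.4126×10^5/(10270·61.7) = 0.223.

CL = 0.223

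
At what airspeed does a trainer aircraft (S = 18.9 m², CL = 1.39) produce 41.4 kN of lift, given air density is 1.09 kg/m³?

v = 53.8 m/s

L = ½ρv²S·CL ⇒ v = √(2L/(ρ·S·CL))
v = √(2 × 41400 / (1.09 × 18.9 × 1.39)) = √2892 = 53.8 m/s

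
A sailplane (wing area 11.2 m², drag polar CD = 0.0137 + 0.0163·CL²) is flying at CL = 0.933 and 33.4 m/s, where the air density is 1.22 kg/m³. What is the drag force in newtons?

D = 213 N

CD = 0.0137 + 0.0163 × 0.933² = 0.02789
D = ½ρv²S·CD = ½ × 1.22 × 33.4² × 11.2 × 0.02789 = 213 N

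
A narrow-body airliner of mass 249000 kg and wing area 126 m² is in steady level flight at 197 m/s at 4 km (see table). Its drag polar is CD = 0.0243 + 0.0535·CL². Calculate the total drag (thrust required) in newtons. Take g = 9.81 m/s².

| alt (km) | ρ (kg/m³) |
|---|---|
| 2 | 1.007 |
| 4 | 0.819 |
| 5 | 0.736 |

At 4 km, from the table: ρ = 0.819 kg/m³.
Weight W = mg = 249000 × 9.81 = 2.4427×10^6 N; in level flight L = W.
Dynamic pressure q = 0.5 × 0.819 × 197² = 15890 Pa.
CL = W/(q·S) = 2.4427×10^6 / (15890 × 126) = 1.22.
CD = 0.0243 + 0.0535 × 1.22² = 0.1039.
D = q·S·CD = 15890 × 126 × 0.1039 = 2.081×10^5 N

D = 2.08×10^5 N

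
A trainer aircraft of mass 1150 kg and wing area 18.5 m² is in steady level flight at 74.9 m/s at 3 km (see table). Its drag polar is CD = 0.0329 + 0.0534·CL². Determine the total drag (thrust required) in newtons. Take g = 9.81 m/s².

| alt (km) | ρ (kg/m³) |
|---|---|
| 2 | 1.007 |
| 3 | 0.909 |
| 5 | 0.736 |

At 3 km, from the table: ρ = 0.909 kg/m³.
Weight W = mg = 1150 × 9.81 = 11282 N; in level flight L = W.
q = ½ρv² = ½ × 0.909 × 74.9² = 2550 Pa.
CL = W/(q·S) = 11282 / (2550 × 18.5) = 0.2392.
CD = 0.0329 + 0.0534 × 0.2392² = 0.03595.
D = q·S·CD = 2550 × 18.5 × 0.03595 = 1696 N

D = 1700 N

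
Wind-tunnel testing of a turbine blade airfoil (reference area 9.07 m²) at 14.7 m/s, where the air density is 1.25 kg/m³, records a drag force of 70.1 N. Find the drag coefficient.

CD = 0.0572

From D = ½ρv²S·CD, rearranging gives CD = 2D/(ρv²S).
CD = 2 × 70.1 / (1.25 × 14.7² × 9.07) = 0.0572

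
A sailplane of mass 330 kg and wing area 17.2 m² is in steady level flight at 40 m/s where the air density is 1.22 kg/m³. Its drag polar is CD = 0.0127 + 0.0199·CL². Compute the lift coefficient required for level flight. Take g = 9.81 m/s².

CL = 0.193

Weight W = mg = 330 × 9.81 = 3237.3 N; in level flight L = W.
Dynamic pressure q = 0.5 × 1.22 × 40² = 976 Pa.
CL = W/(q·S) = 3237.3 / (976 × 17.2) = 0.1928.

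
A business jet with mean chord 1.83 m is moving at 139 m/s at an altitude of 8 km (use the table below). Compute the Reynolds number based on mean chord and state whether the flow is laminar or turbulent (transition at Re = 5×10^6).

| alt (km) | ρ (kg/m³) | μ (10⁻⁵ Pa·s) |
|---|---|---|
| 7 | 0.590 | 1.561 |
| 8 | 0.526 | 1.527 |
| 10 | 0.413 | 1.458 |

At 8 km, from the table: ρ = 0.526 kg/m³, μ = 1.527×10⁻⁵ Pa·s.
Re = ρ·v·c/μ = 0.526 × 139 × 1.83 / (1.527×10⁻⁵) = 8.76×10^6
Since 8.76×10^6 > 5×10^6, the flow is turbulent.

Re = 8.76×10^6 (turbulent)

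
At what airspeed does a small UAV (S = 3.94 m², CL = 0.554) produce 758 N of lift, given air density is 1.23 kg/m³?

L = ½ρv²S·CL ⇒ v = √(2L/(ρ·S·CL))
v = √(2 × 758 / (1.23 × 3.94 × 0.554)) = √564.7 = 23.8 m/s

v = 23.8 m/s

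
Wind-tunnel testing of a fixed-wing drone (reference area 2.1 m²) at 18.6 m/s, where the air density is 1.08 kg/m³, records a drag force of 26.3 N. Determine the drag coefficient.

CD = 0.067

From D = ½ρv²S·CD, rearranging gives CD = 2D/(ρv²S).
CD = 2 × 26.3 / (1.08 × 18.6² × 2.1) = 0.067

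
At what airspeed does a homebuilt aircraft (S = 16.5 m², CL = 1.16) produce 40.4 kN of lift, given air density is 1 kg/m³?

v = 65 m/s

L = ½ρv²S·CL ⇒ v = √(2L/(ρ·S·CL))
v = √(2 × 40400 / (1 × 16.5 × 1.16)) = √4222 = 65 m/s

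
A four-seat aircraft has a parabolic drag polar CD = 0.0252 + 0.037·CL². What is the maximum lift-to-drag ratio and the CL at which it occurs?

For CD = CD0 + K·CL², (L/D)max occurs at CL* = √(CD0/K) and equals 1/(2√(K·CD0)).
(L/D)max = 1/(2√(0.037 × 0.0252)) = 1/(2 × 0.03054) = 16.4
CL* = √(0.0252/0.037) = 0.825

(L/D)max = 16.4, at CL = 0.825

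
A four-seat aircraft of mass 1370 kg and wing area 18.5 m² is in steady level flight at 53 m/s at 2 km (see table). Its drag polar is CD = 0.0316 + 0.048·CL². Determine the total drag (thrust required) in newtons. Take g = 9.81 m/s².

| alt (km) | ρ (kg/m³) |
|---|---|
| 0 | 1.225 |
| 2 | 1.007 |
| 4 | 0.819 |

D = 1160 N

At 2 km, from the table: ρ = 1.007 kg/m³.
Level flight ⇒ L = W = m·g = 1370 × 9.81 = 13440 N.
q = ½ρv² = ½ × 1.007 × 53² = 1414 Pa.
CL = W/(q·S) = 13440 / (1414 × 18.5) = 0.5136.
CD = 0.0316 + 0.048 × 0.5136² = 0.04426.
D = q·S·CD = 1414 × 18.5 × 0.04426 = 1158 N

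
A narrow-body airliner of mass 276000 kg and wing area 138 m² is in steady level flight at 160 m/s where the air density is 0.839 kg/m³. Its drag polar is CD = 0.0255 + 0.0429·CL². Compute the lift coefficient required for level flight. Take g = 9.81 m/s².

CL = 1.83

Level flight ⇒ L = W = m·g = 276000 × 9.81 = 2.7076×10^6 N.
Dynamic pressure q = 0.5 × 0.839 × 160² = 10740 Pa.
Required CL = L/(qS) = 2.7076×10^6/(10740·138) = 1.827.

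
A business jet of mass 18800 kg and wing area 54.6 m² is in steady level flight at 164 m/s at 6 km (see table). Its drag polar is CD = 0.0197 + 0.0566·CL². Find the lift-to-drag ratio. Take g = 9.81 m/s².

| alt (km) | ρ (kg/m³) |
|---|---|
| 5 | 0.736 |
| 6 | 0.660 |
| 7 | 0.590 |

At 6 km, from the table: ρ = 0.660 kg/m³.
In steady level flight, lift balances weight: W = mg = 18800 × 9.81 = 1.8443×10^5 N.
q = ½ρv² = ½ × 0.66 × 164² = 8876 Pa.
CL = 2W/(ρv²S) = 2×1.8443×10^5/(0.66×164²×54.6) = 0.3806.
CD = 0.0197 + 0.0566 × 0.3806² = 0.0279.
L/D = CL/CD = 0.3806 / 0.0279 = 13.6

L/D = 13.6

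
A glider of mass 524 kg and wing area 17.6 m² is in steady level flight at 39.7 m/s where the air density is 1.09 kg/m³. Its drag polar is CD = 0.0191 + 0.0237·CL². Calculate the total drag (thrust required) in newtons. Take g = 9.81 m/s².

D = 330 N

Weight W = mg = 524 × 9.81 = 5140.4 N; in level flight L = W.
Dynamic pressure q = 0.5 × 1.09 × 39.7² = 859 Pa.
Required CL = L/(qS) = 5140.4/(859·17.6) = 0.34.
CD = 0.0191 + 0.0237 × 0.34² = 0.02184.
D = q·S·CD = 859 × 17.6 × 0.02184 = 330.2 N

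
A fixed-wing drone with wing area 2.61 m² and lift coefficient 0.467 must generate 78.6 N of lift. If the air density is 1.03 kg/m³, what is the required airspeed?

v = 11.2 m/s

L = ½ρv²S·CL ⇒ v = √(2L/(ρ·S·CL))
v = √(2 × 78.6 / (1.03 × 2.61 × 0.467)) = √125.2 = 11.2 m/s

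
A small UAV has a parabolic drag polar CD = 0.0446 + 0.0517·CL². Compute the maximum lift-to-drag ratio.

(L/D)max = 10.4

For CD = CD0 + K·CL², (L/D)max occurs at CL* = √(CD0/K) and equals 1/(2√(K·CD0)).
(L/D)max = 1/(2√(0.0517 × 0.0446)) = 1/(2 × 0.04802) = 10.4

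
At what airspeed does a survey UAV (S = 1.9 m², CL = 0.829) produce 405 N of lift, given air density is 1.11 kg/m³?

L = ½ρv²S·CL ⇒ v = √(2L/(ρ·S·CL))
v = √(2 × 405 / (1.11 × 1.9 × 0.829)) = √463.3 = 21.5 m/s

v = 21.5 m/s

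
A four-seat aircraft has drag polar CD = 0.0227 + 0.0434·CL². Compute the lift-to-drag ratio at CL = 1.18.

CD = 0.0227 + 0.0434 × 1.18² = 0.08313
L/D = CL/CD = 1.18 / 0.08313 = 14.2

L/D = 14.2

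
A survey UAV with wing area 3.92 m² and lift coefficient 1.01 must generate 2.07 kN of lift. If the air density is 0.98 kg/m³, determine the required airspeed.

L = ½ρv²S·CL ⇒ v = √(2L/(ρ·S·CL))
v = √(2 × 2070 / (0.98 × 3.92 × 1.01)) = √1067 = 32.7 m/s

v = 32.7 m/s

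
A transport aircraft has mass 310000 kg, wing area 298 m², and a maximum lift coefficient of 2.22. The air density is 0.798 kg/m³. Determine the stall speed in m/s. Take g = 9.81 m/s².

Stall occurs when L = W at CL,max. W = mg = 310000 × 9.81 = 3.041×10^6 N.
V_stall = √(2W/(ρ·S·CL,max)) = √(2 × 3.041×10^6 / (0.798 × 298 × 2.22))
V_stall = √11520 = 107 m/s

V_stall = 107 m/s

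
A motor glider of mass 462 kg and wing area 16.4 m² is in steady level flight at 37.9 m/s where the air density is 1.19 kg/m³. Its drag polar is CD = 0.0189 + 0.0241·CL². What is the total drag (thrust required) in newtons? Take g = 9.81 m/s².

D = 300 N

In steady level flight, lift balances weight: W = mg = 462 × 9.81 = 4532.2 N.
Dynamic pressure q = 0.5 × 1.19 × 37.9² = 854.7 Pa.
CL = 2W/(ρv²S) = 2×4532.2/(1.19×37.9²×16.4) = 0.3233.
CD = 0.0189 + 0.0241 × 0.3233² = 0.02142.
D = q·S·CD = 854.7 × 16.4 × 0.02142 = 300.2 N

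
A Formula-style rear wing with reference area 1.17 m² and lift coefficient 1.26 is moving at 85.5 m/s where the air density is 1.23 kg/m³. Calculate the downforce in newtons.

Dynamic pressure q = ½ρv² = ½ × 1.23 × 85.5² = 4496 Pa.
L = q·S·CL = 4496 × 1.17 × 1.26 = 6630 N ≈ 6.63 kN

L = 6630 N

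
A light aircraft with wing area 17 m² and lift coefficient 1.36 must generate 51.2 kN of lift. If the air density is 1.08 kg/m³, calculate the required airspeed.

L = ½ρv²S·CL ⇒ v = √(2L/(ρ·S·CL))
v = √(2 × 51200 / (1.08 × 17 × 1.36)) = √4101 = 64 m/s

v = 64 m/s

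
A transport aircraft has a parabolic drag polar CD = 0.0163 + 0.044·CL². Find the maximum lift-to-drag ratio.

(L/D)max = 18.7

For CD = CD0 + K·CL², (L/D)max occurs at CL* = √(CD0/K) and equals 1/(2√(K·CD0)).
(L/D)max = 1/(2√(0.044 × 0.0163)) = 1/(2 × 0.02678) = 18.7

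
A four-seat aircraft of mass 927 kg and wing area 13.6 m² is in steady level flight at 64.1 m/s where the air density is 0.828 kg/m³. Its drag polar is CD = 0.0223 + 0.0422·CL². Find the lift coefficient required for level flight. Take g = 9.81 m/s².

CL = 0.393

Level flight ⇒ L = W = m·g = 927 × 9.81 = 9093.9 N.
Dynamic pressure q = 0.5 × 0.828 × 64.1² = 1701 Pa.
Required CL = L/(qS) = 9093.9/(1701·13.6) = 0.3931.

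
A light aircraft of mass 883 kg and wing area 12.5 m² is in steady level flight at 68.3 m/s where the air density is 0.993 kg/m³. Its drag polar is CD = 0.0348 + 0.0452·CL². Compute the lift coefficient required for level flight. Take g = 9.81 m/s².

Level flight ⇒ L = W = m·g = 883 × 9.81 = 8662.2 N.
q = ½ρv² = ½ × 0.993 × 68.3² = 2316 Pa.
Required CL = L/(qS) = 8662.2/(2316·12.5) = 0.2992.

CL = 0.299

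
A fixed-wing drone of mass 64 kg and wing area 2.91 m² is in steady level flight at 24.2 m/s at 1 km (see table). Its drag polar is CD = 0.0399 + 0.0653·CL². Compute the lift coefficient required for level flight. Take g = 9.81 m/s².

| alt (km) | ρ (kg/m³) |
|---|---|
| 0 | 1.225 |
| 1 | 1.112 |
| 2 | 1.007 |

At 1 km, from the table: ρ = 1.112 kg/m³.
Weight W = mg = 64 × 9.81 = 627.84 N; in level flight L = W.
Dynamic pressure q = 0.5 × 1.112 × 24.2² = 325.6 Pa.
CL = W/(q·S) = 627.84 / (325.6 × 2.91) = 0.6626.

CL = 0.663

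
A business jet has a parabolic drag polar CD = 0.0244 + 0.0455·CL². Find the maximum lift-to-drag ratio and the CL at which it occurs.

(L/D)max = 15, at CL = 0.732

For CD = CD0 + K·CL², (L/D)max occurs at CL* = √(CD0/K) and equals 1/(2√(K·CD0)).
(L/D)max = 1/(2√(0.0455 × 0.0244)) = 1/(2 × 0.03332) = 15
CL* = √(0.0244/0.0455) = 0.732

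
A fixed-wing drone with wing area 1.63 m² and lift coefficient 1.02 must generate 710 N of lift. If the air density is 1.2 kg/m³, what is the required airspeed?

L = ½ρv²S·CL ⇒ v = √(2L/(ρ·S·CL))
v = √(2 × 710 / (1.2 × 1.63 × 1.02)) = √711.7 = 26.7 m/s

v = 26.7 m/s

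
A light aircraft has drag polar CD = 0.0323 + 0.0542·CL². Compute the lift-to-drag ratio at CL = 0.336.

L/D = 8.75

CD = 0.0323 + 0.0542 × 0.336² = 0.03842
L/D = CL/CD = 0.336 / 0.03842 = 8.75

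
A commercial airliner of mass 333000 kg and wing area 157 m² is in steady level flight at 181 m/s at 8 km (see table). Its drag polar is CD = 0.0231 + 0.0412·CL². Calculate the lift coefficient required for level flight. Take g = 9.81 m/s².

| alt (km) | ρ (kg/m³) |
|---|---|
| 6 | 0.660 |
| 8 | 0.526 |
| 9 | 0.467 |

CL = 2.41

At 8 km, from the table: ρ = 0.526 kg/m³.
Weight W = mg = 333000 × 9.81 = 3.2667×10^6 N; in level flight L = W.
Dynamic pressure q = 0.5 × 0.526 × 181² = 8616 Pa.
CL = 2W/(ρv²S) = 2×3.2667×10^6/(0.526×181²×157) = 2.415.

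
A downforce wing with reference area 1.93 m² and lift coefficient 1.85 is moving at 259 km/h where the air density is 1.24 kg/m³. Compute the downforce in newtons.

Convert speed: v = 259 km/h ÷ 3.6 = 71.94 m/s.
L = ½ρv²S·CL = ½ × 1.24 × 71.94² × 1.93 × 1.85 = 11500 N ≈ 11.5 kN

L = 11500 N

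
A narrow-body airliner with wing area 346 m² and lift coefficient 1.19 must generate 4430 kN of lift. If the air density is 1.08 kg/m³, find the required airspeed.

v = 141 m/s

L = ½ρv²S·CL ⇒ v = √(2L/(ρ·S·CL))
v = √(2 × 4.43×10^6 / (1.08 × 346 × 1.19)) = √19920 = 141 m/s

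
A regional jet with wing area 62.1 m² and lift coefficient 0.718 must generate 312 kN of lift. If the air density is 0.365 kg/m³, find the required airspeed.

L = ½ρv²S·CL ⇒ v = √(2L/(ρ·S·CL))
v = √(2 × 3.12×10^5 / (0.365 × 62.1 × 0.718)) = √38340 = 196 m/s

v = 196 m/s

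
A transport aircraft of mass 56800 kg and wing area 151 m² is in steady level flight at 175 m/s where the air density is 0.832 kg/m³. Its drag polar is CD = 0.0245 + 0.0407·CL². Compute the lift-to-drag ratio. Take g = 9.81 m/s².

L/D = 10.4

Level flight ⇒ L = W = m·g = 56800 × 9.81 = 5.5721×10^5 N.
q = ½ρv² = ½ × 0.832 × 175² = 12740 Pa.
CL = 2W/(ρv²S) = 2×5.5721×10^5/(0.832×175²×151) = 0.2896.
CD = 0.0245 + 0.0407 × 0.2896² = 0.02791.
L/D = CL/CD = 0.2896 / 0.02791 = 10.4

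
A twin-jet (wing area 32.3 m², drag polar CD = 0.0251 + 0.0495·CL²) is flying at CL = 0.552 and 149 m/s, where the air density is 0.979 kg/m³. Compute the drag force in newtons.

D = 14100 N

CD = 0.0251 + 0.0495 × 0.552² = 0.04018
D = ½ρv²S·CD = ½ × 0.979 × 149² × 32.3 × 0.04018 = 14100 N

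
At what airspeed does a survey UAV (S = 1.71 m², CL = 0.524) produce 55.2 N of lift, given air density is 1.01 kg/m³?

v = 11 m/s

L = ½ρv²S·CL ⇒ v = √(2L/(ρ·S·CL))
v = √(2 × 55.2 / (1.01 × 1.71 × 0.524)) = √122 = 11 m/s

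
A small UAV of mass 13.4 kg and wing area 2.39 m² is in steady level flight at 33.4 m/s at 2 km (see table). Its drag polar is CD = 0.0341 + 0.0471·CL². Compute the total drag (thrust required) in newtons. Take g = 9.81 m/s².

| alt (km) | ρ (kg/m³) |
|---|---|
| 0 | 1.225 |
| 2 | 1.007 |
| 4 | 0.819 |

At 2 km, from the table: ρ = 1.007 kg/m³.
In steady level flight, lift balances weight: W = mg = 13.4 × 9.81 = 131.45 N.
Dynamic pressure q = 0.5 × 1.007 × 33.4² = 561.7 Pa.
CL = 2W/(ρv²S) = 2×131.45/(1.007×33.4²×2.39) = 0.09792.
CD = 0.0341 + 0.0471 × 0.09792² = 0.03455.
D = q·S·CD = 561.7 × 2.39 × 0.03455 = 46.38 N

D = 46.4 N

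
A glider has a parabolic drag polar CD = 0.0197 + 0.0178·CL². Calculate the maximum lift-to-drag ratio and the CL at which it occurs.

For CD = CD0 + K·CL², (L/D)max occurs at CL* = √(CD0/K) and equals 1/(2√(K·CD0)).
(L/D)max = 1/(2√(0.0178 × 0.0197)) = 1/(2 × 0.01873) = 26.7
CL* = √(0.0197/0.0178) = 1.05

(L/D)max = 26.7, at CL = 1.05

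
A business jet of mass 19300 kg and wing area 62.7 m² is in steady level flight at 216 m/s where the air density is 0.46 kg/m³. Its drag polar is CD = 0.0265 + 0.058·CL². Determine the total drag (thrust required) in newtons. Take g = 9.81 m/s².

In steady level flight, lift balances weight: W = mg = 19300 × 9.81 = 1.8933×10^5 N.
q = ½ρv² = ½ × 0.46 × 216² = 10730 Pa.
CL = 2W/(ρv²S) = 2×1.8933×10^5/(0.46×216²×62.7) = 0.2814.
CD = 0.0265 + 0.058 × 0.2814² = 0.03109.
D = q·S·CD = 10730 × 62.7 × 0.03109 = 20920 N

D = 20900 N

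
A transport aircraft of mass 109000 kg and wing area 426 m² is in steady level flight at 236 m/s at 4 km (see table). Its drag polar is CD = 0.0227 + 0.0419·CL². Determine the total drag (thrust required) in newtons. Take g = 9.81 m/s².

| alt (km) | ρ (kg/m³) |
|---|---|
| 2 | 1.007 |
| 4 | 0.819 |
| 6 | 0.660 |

D = 2.25×10^5 N

At 4 km, from the table: ρ = 0.819 kg/m³.
In steady level flight, lift balances weight: W = mg = 109000 × 9.81 = 1.0693×10^6 N.
q = ½ρv² = ½ × 0.819 × 236² = 22810 Pa.
Required CL = L/(qS) = 1.0693×10^6/(22810·426) = 0.1101.
CD = 0.0227 + 0.0419 × 0.1101² = 0.02321.
D = q·S·CD = 22810 × 426 × 0.02321 = 2.255×10^5 N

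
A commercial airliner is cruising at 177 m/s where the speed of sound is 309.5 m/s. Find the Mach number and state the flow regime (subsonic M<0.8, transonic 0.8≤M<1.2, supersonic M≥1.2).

M = v/a = 177 / 309.5 = 0.572
M = 0.572 → subsonic.

M = 0.572 (subsonic)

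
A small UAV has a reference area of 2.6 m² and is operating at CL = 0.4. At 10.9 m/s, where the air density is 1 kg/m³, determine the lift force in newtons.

Dynamic pressure q = ½ρv² = ½ × 1 × 10.9² = 59.41 Pa.
L = q·S·CL = 59.41 × 2.6 × 0.4 = 61.8 N

L = 61.8 N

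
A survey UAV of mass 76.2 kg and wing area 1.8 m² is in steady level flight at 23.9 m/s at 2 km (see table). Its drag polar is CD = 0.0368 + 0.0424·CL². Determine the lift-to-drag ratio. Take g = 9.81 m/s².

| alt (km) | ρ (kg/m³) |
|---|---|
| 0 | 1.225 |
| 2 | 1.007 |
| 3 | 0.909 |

L/D = 11.5

At 2 km, from the table: ρ = 1.007 kg/m³.
Weight W = mg = 76.2 × 9.81 = 747.52 N; in level flight L = W.
q = ½ρv² = ½ × 1.007 × 23.9² = 287.6 Pa.
CL = W/(q·S) = 747.52 / (287.6 × 1.8) = 1.444.
CD = 0.0368 + 0.0424 × 1.444² = 0.1252.
L/D = CL/CD = 1.444 / 0.1252 = 11.5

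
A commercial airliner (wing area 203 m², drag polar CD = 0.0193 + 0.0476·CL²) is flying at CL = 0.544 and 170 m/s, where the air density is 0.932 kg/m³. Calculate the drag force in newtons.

CD = 0.0193 + 0.0476 × 0.544² = 0.03339
D = ½ρv²S·CD = ½ × 0.932 × 170² × 203 × 0.03339 = 91300 N

D = 91300 N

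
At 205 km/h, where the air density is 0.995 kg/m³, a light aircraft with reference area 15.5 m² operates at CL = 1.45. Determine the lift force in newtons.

L = 36300 N

Convert speed: v = 205 km/h ÷ 3.6 = 56.94 m/s.
Dynamic pressure q = ½ρv² = ½ × 0.995 × 56.94² = 1613 Pa.
L = q·S·CL = 1613 × 15.5 × 1.45 = 36300 N ≈ 36.3 kN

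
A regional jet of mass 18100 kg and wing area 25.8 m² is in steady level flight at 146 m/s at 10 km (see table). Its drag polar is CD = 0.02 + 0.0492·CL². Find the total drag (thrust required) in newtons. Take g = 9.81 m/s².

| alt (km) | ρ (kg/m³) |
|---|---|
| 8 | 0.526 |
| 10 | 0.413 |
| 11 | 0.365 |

D = 15900 N

At 10 km, from the table: ρ = 0.413 kg/m³.
Level flight ⇒ L = W = m·g = 18100 × 9.81 = 1.7756×10^5 N.
Dynamic pressure q = 0.5 × 0.413 × 146² = 4402 Pa.
CL = W/(q·S) = 1.7756×10^5 / (4402 × 25.8) = 1.564.
CD = 0.02 + 0.0492 × 1.564² = 0.1403.
D = q·S·CD = 4402 × 25.8 × 0.1403 = 15930 N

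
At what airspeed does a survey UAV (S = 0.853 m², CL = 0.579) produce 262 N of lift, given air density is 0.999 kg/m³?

L = ½ρv²S·CL ⇒ v = √(2L/(ρ·S·CL))
v = √(2 × 262 / (0.999 × 0.853 × 0.579)) = √1062 = 32.6 m/s

v = 32.6 m/s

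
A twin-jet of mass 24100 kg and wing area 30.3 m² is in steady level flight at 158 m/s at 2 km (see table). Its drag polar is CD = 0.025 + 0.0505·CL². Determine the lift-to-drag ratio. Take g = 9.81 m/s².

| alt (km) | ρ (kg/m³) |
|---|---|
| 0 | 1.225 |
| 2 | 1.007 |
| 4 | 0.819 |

At 2 km, from the table: ρ = 1.007 kg/m³.
Level flight ⇒ L = W = m·g = 24100 × 9.81 = 2.3642×10^5 N.
q = ½ρv² = ½ × 1.007 × 158² = 12570 Pa.
CL = 2W/(ρv²S) = 2×2.3642×10^5/(1.007×158²×30.3) = 0.6208.
CD = 0.025 + 0.0505 × 0.6208² = 0.04446.
L/D = CL/CD = 0.6208 / 0.04446 = 14

L/D = 14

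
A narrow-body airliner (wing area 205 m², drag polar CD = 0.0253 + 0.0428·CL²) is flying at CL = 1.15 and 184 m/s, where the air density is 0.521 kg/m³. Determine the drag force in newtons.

D = 1.48×10^5 N

CD = 0.0253 + 0.0428 × 1.15² = 0.0819
D = ½ρv²S·CD = ½ × 0.521 × 184² × 205 × 0.0819 = 1.48×10^5 N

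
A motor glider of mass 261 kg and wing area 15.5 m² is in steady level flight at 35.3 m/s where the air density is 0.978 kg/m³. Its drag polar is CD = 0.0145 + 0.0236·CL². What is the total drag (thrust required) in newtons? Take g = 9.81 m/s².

D = 153 N

Level flight ⇒ L = W = m·g = 261 × 9.81 = 2560.4 N.
Dynamic pressure q = 0.5 × 0.978 × 35.3² = 609.3 Pa.
CL = W/(q·S) = 2560.4 / (609.3 × 15.5) = 0.2711.
CD = 0.0145 + 0.0236 × 0.2711² = 0.01623.
D = q·S·CD = 609.3 × 15.5 × 0.01623 = 153.3 N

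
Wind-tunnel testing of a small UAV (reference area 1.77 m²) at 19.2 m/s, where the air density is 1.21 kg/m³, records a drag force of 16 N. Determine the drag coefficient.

From D = ½ρv²S·CD, rearranging gives CD = 2D/(ρv²S).
CD = 2 × 16 / (1.21 × 19.2² × 1.77) = 0.0405

CD = 0.0405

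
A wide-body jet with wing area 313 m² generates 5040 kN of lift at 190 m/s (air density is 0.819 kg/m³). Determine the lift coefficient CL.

From L = ½ρv²S·CL, rearranging gives CL = 2L/(ρv²S).
CL = 2 × 5.04×10^6 / (0.819 × 190² × 313) = 1.09

CL = 1.09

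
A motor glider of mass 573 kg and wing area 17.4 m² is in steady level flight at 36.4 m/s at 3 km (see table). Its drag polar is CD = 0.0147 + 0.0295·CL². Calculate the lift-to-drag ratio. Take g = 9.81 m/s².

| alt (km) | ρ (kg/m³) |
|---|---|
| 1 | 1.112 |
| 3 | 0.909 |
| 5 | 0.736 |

At 3 km, from the table: ρ = 0.909 kg/m³.
In steady level flight, lift balances weight: W = mg = 573 × 9.81 = 5621.1 N.
q = ½ρv² = ½ × 0.909 × 36.4² = 602.2 Pa.
Required CL = L/(qS) = 5621.1/(602.2·17.4) = 0.5365.
CD = 0.0147 + 0.0295 × 0.5365² = 0.02319.
L/D = CL/CD = 0.5365 / 0.02319 = 23.1

L/D = 23.1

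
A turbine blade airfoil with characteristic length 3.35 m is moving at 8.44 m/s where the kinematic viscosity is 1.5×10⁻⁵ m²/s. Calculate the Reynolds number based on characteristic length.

Re = 1.88×10^6

Re = v·c/ν = 8.44 × 3.35 / (1.5×10⁻⁵) = 1.88×10^6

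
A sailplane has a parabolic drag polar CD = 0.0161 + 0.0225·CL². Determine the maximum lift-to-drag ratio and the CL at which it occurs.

For CD = CD0 + K·CL², (L/D)max occurs at CL* = √(CD0/K) and equals 1/(2√(K·CD0)).
(L/D)max = 1/(2√(0.0225 × 0.0161)) = 1/(2 × 0.01903) = 26.3
CL* = √(0.0161/0.0225) = 0.846

(L/D)max = 26.3, at CL = 0.846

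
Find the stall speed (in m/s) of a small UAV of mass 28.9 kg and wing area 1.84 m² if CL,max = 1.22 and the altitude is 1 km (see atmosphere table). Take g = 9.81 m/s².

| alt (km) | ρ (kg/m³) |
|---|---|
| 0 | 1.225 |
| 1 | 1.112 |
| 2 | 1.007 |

At 1 km, from the table: ρ = 1.112 kg/m³.
At stall, lift equals weight: L = W = m·g = 28.9 × 9.81 = 283.5 N.
From L = ½ρV²S·CL,max = W: V_stall = √(2W/(ρSCL,max)) = √(2·283.5/(1.112·1.84·1.22))
V_stall = √227.2 = 15.1 m/s

V_stall = 15.1 m/s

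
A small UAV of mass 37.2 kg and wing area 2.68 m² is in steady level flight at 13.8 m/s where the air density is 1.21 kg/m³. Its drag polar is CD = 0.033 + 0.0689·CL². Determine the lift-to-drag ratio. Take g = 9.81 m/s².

Level flight ⇒ L = W = m·g = 37.2 × 9.81 = 364.93 N.
Dynamic pressure q = 0.5 × 1.21 × 13.8² = 115.2 Pa.
Required CL = L/(qS) = 364.93/(115.2·2.68) = 1.182.
CD = 0.033 + 0.0689 × 1.182² = 0.1292.
L/D = CL/CD = 1.182 / 0.1292 = 9.14

L/D = 9.14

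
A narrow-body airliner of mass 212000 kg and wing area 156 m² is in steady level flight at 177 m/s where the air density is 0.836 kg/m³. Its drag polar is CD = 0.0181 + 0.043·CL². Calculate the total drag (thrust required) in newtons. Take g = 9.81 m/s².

Weight W = mg = 212000 × 9.81 = 2.0797×10^6 N; in level flight L = W.
Dynamic pressure q = 0.5 × 0.836 × 177² = 13100 Pa.
CL = 2W/(ρv²S) = 2×2.0797×10^6/(0.836×177²×156) = 1.018.
CD = 0.0181 + 0.043 × 1.018² = 0.06266.
D = q·S·CD = 13100 × 156 × 0.06266 = 1.28×10^5 N

D = 1.28×10^5 N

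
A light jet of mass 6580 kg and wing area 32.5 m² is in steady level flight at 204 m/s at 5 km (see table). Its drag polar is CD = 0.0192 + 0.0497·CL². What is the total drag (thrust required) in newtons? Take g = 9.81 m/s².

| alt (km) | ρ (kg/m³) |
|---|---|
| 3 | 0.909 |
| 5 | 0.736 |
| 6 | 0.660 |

D = 9970 N

At 5 km, from the table: ρ = 0.736 kg/m³.
In steady level flight, lift balances weight: W = mg = 6580 × 9.81 = 64550 N.
q = ½ρv² = ½ × 0.736 × 204² = 15310 Pa.
CL = W/(q·S) = 64550 / (15310 × 32.5) = 0.1297.
CD = 0.0192 + 0.0497 × 0.1297² = 0.02004.
D = q·S·CD = 15310 × 32.5 × 0.02004 = 9972 N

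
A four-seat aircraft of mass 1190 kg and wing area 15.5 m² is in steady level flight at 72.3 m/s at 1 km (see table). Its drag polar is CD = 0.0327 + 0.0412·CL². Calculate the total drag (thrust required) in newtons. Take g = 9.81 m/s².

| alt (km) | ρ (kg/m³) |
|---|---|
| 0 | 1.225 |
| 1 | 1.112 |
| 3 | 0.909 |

At 1 km, from the table: ρ = 1.112 kg/m³.
Weight W = mg = 1190 × 9.81 = 11674 N; in level flight L = W.
Dynamic pressure q = 0.5 × 1.112 × 72.3² = 2906 Pa.
Required CL = L/(qS) = 11674/(2906·15.5) = 0.2591.
CD = 0.0327 + 0.0412 × 0.2591² = 0.03547.
D = q·S·CD = 2906 × 15.5 × 0.03547 = 1598 N

D = 1600 N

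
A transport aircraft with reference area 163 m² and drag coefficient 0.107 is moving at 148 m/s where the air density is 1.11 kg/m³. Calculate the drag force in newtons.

D = 2.12×10^5 N

Dynamic pressure q = ½ρv² = ½ × 1.11 × 148² = 12160 Pa.
D = q·S·CD = 12160 × 163 × 0.107 = 2.12×10^5 N ≈ 212 kN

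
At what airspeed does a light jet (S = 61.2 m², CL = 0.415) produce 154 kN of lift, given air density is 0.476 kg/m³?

v = 160 m/s

L = ½ρv²S·CL ⇒ v = √(2L/(ρ·S·CL))
v = √(2 × 1.54×10^5 / (0.476 × 61.2 × 0.415)) = √25480 = 160 m/s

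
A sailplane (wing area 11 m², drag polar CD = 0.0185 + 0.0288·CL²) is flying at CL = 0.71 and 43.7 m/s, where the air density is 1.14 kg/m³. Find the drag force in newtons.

D = 395 N

CD = 0.0185 + 0.0288 × 0.71² = 0.03302
D = ½ρv²S·CD = ½ × 1.14 × 43.7² × 11 × 0.03302 = 395 N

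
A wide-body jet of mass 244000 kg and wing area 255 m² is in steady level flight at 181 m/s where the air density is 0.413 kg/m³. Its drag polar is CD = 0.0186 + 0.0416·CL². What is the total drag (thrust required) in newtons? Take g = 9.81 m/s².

D = 1.7×10^5 N

In steady level flight, lift balances weight: W = mg = 244000 × 9.81 = 2.3936×10^6 N.
Dynamic pressure q = 0.5 × 0.413 × 181² = 6765 Pa.
CL = W/(q·S) = 2.3936×10^6 / (6765 × 255) = 1.388.
CD = 0.0186 + 0.0416 × 1.388² = 0.09869.
D = q·S·CD = 6765 × 255 × 0.09869 = 1.703×10^5 N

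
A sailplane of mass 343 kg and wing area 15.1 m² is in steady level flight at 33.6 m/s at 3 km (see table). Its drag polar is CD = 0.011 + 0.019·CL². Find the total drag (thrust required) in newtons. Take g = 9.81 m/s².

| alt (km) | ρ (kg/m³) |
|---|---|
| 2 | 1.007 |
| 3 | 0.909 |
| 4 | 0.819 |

D = 113 N

At 3 km, from the table: ρ = 0.909 kg/m³.
Level flight ⇒ L = W = m·g = 343 × 9.81 = 3364.8 N.
Dynamic pressure q = 0.5 × 0.909 × 33.6² = 513.1 Pa.
CL = 2W/(ρv²S) = 2×3364.8/(0.909×33.6²×15.1) = 0.4343.
CD = 0.011 + 0.019 × 0.4343² = 0.01458.
D = q·S·CD = 513.1 × 15.1 × 0.01458 = 113 N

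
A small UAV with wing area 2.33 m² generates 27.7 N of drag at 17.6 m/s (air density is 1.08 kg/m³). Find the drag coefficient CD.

From D = ½ρv²S·CD, rearranging gives CD = 2D/(ρv²S).
CD = 2 × 27.7 / (1.08 × 17.6² × 2.33) = 0.0711

CD = 0.0711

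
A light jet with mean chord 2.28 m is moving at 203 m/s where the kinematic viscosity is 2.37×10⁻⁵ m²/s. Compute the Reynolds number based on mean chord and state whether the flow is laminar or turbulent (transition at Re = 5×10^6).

Re = v·c/ν = 203 × 2.28 / (2.37×10⁻⁵) = 1.95×10^7
Since 1.95×10^7 > 5×10^6, the flow is turbulent.

Re = 1.95×10^7 (turbulent)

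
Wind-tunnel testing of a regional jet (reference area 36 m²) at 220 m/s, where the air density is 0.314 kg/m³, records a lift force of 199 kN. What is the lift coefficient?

From L = ½ρv²S·CL, rearranging gives CL = 2L/(ρv²S).
CL = 2 × 1.99×10^5 / (0.314 × 220² × 36) = 0.727

CL = 0.727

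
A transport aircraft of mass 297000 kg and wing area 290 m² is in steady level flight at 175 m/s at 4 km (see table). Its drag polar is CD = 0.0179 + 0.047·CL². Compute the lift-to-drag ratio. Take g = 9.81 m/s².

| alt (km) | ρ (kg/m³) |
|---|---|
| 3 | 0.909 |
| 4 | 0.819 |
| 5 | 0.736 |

At 4 km, from the table: ρ = 0.819 kg/m³.
Weight W = mg = 297000 × 9.81 = 2.9136×10^6 N; in level flight L = W.
Dynamic pressure q = 0.5 × 0.819 × 175² = 12540 Pa.
Required CL = L/(qS) = 2.9136×10^6/(12540·290) = 0.8011.
CD = 0.0179 + 0.047 × 0.8011² = 0.04806.
L/D = CL/CD = 0.8011 / 0.04806 = 16.7

L/D = 16.7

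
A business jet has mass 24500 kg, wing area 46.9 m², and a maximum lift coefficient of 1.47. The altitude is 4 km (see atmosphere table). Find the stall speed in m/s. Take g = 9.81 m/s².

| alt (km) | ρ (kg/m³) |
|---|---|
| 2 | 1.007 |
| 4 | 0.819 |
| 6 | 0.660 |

At 4 km, from the table: ρ = 0.819 kg/m³.
At stall, lift equals weight: L = W = m·g = 24500 × 9.81 = 2.403×10^5 N.
From L = ½ρV²S·CL,max = W: V_stall = √(2W/(ρSCL,max)) = √(2·2.403×10^5/(0.819·46.9·1.47))
V_stall = √8513 = 92.3 m/s

V_stall = 92.3 m/s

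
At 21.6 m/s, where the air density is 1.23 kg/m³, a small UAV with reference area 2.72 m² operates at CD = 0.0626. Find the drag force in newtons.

D = ½ρv²S·CD = ½ × 1.23 × 21.6² × 2.72 × 0.0626 = 48.9 N

D = 48.9 N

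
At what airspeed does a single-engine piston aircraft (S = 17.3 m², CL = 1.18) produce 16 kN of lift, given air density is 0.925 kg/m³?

v = 41.2 m/s

L = ½ρv²S·CL ⇒ v = √(2L/(ρ·S·CL))
v = √(2 × 16000 / (0.925 × 17.3 × 1.18)) = √1695 = 41.2 m/s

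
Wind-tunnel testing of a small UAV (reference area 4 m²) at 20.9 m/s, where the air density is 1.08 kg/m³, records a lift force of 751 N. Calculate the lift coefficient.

CL = 0.796

From L = ½ρv²S·CL, rearranging gives CL = 2L/(ρv²S).
CL = 2 × 751 / (1.08 × 20.9² × 4) = 0.796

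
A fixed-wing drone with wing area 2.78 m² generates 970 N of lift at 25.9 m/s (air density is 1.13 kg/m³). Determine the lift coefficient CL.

CL = 0.921

From L = ½ρv²S·CL, rearranging gives CL = 2L/(ρv²S).
CL = 2 × 970 / (1.13 × 25.9² × 2.78) = 0.921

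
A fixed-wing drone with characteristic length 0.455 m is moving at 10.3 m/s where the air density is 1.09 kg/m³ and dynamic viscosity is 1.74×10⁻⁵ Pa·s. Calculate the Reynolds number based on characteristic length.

Re = 2.94×10^5

Re = ρ·v·c/μ = 1.09 × 10.3 × 0.455 / (1.74×10⁻⁵) = 2.94×10^5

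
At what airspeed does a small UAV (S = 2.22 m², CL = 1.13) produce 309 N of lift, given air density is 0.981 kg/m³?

L = ½ρv²S·CL ⇒ v = √(2L/(ρ·S·CL))
v = √(2 × 309 / (0.981 × 2.22 × 1.13)) = √251.1 = 15.8 m/s

v = 15.8 m/s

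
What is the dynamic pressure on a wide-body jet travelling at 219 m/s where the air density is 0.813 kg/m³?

q = 19500 Pa

q = ½ρv² = ½ × 0.813 × 219² = 19500 Pa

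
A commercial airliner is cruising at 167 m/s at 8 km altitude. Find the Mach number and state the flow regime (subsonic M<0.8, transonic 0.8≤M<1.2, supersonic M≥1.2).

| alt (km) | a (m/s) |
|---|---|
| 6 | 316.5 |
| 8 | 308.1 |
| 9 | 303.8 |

M = 0.542 (subsonic)

At 8 km, from the table: a = 308.1 m/s.
M = v/a = 167 / 308.1 = 0.542
M = 0.542 → subsonic.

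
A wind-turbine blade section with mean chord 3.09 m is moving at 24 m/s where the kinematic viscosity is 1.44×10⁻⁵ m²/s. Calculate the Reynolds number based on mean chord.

Re = v·c/ν = 24 × 3.09 / (1.44×10⁻⁵) = 5.15×10^6

Re = 5.15×10^6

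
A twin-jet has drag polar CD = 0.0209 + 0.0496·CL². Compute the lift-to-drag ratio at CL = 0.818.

L/D = 15.1

CD = 0.0209 + 0.0496 × 0.818² = 0.05409
L/D = CL/CD = 0.818 / 0.05409 = 15.1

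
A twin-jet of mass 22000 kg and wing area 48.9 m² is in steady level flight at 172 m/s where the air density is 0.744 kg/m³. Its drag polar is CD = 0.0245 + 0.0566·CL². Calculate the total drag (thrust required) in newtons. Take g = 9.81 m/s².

D = 18100 N

Weight W = mg = 22000 × 9.81 = 2.1582×10^5 N; in level flight L = W.
Dynamic pressure q = 0.5 × 0.744 × 172² = 11010 Pa.
CL = W/(q·S) = 2.1582×10^5 / (11010 × 48.9) = 0.401.
CD = 0.0245 + 0.0566 × 0.401² = 0.0336.
D = q·S·CD = 11010 × 48.9 × 0.0336 = 18080 N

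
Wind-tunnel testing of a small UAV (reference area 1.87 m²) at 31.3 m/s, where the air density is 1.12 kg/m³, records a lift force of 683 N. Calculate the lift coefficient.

CL = 0.666

From L = ½ρv²S·CL, rearranging gives CL = 2L/(ρv²S).
CL = 2 × 683 / (1.12 × 31.3² × 1.87) = 0.666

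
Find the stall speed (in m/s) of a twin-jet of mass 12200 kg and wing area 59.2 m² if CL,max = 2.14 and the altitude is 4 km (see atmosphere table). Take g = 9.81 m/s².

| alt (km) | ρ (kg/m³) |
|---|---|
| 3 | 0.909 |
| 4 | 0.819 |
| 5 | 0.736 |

At 4 km, from the table: ρ = 0.819 kg/m³.
Stall occurs when L = W at CL,max. W = mg = 12200 × 9.81 = 1.197×10^5 N.
From L = ½ρV²S·CL,max = W: V_stall = √(2W/(ρSCL,max)) = √(2·1.197×10^5/(0.819·59.2·2.14))
V_stall = √2307 = 48 m/s

V_stall = 48 m/s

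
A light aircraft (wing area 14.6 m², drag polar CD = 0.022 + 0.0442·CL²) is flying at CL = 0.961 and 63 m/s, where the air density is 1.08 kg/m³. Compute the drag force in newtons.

D = 1970 N

CD = 0.022 + 0.0442 × 0.961² = 0.06282
D = ½ρv²S·CD = ½ × 1.08 × 63² × 14.6 × 0.06282 = 1970 N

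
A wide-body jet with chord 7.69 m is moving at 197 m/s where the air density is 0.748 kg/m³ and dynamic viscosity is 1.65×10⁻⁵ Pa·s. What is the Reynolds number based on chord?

Re = 6.87×10^7

Re = ρ·v·c/μ = 0.748 × 197 × 7.69 / (1.65×10⁻⁵) = 6.87×10^7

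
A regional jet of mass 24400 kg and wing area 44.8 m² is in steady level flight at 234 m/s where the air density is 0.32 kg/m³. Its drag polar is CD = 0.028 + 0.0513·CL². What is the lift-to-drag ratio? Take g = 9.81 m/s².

In steady level flight, lift balances weight: W = mg = 24400 × 9.81 = 2.3936×10^5 N.
Dynamic pressure q = 0.5 × 0.32 × 234² = 8761 Pa.
CL = W/(q·S) = 2.3936×10^5 / (8761 × 44.8) = 0.6099.
CD = 0.028 + 0.0513 × 0.6099² = 0.04708.
L/D = CL/CD = 0.6099 / 0.04708 = 13

L/D = 13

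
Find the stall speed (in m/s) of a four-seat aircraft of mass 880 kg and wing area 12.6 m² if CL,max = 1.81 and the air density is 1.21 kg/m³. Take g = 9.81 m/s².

V_stall = 25 m/s

At stall, lift equals weight: L = W = m·g = 880 × 9.81 = 8633 N.
V_stall = √(2W/(ρ·S·CL,max)) = √(2 × 8633 / (1.21 × 12.6 × 1.81))
V_stall = √625.7 = 25 m/s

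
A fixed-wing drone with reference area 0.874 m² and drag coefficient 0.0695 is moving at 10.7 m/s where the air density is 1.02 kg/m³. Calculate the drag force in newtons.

D = ½ρv²S·CD = ½ × 1.02 × 10.7² × 0.874 × 0.0695 = 3.55 N

D = 3.55 N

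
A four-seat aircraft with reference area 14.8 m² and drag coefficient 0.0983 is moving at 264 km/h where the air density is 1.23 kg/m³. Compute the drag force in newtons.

Convert speed: v = 264 km/h ÷ 3.6 = 73.33 m/s.
D = ½ρv²S·CD = ½ × 1.23 × 73.33² × 14.8 × 0.0983 = 4810 N

D = 4810 N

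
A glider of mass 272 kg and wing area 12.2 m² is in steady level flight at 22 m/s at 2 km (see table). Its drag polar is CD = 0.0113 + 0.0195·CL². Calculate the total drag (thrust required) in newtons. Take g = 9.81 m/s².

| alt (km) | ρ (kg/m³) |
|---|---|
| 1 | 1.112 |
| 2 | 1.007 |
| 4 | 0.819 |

At 2 km, from the table: ρ = 1.007 kg/m³.
In steady level flight, lift balances weight: W = mg = 272 × 9.81 = 2668.3 N.
q = ½ρv² = ½ × 1.007 × 22² = 243.7 Pa.
CL = W/(q·S) = 2668.3 / (243.7 × 12.2) = 0.8975.
CD = 0.0113 + 0.0195 × 0.8975² = 0.02701.
D = q·S·CD = 243.7 × 12.2 × 0.02701 = 80.29 N

D = 80.3 N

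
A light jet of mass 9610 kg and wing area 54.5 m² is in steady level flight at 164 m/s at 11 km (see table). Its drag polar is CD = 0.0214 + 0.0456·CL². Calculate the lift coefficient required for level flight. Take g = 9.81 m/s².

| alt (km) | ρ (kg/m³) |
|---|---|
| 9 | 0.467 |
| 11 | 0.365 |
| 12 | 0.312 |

At 11 km, from the table: ρ = 0.365 kg/m³.
In steady level flight, lift balances weight: W = mg = 9610 × 9.81 = 94274 N.
q = ½ρv² = ½ × 0.365 × 164² = 4909 Pa.
CL = W/(q·S) = 94274 / (4909 × 54.5) = 0.3524.

CL = 0.352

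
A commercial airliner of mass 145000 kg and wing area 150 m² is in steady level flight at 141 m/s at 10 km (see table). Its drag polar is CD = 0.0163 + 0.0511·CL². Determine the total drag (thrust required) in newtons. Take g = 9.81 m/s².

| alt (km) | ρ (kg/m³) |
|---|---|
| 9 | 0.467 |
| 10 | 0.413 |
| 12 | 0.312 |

At 10 km, from the table: ρ = 0.413 kg/m³.
Level flight ⇒ L = W = m·g = 145000 × 9.81 = 1.4224×10^6 N.
Dynamic pressure q = 0.5 × 0.413 × 141² = 4105 Pa.
CL = W/(q·S) = 1.4224×10^6 / (4105 × 150) = 2.31.
CD = 0.0163 + 0.0511 × 2.31² = 0.2889.
D = q·S·CD = 4105 × 150 × 0.2889 = 1.779×10^5 N

D = 1.78×10^5 N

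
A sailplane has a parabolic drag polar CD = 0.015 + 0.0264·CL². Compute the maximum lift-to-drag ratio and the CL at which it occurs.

For CD = CD0 + K·CL², (L/D)max occurs at CL* = √(CD0/K) and equals 1/(2√(K·CD0)).
(L/D)max = 1/(2√(0.0264 × 0.015)) = 1/(2 × 0.0199) = 25.1
CL* = √(0.015/0.0264) = 0.754

(L/D)max = 25.1, at CL = 0.754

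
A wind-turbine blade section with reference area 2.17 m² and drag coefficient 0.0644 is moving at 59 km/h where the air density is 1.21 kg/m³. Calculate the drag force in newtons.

D = 22.7 N

Convert speed: v = 59 km/h ÷ 3.6 = 16.39 m/s.
Dynamic pressure q = ½ρv² = ½ × 1.21 × 16.39² = 162.5 Pa.
D = q·S·CD = 162.5 × 2.17 × 0.0644 = 22.7 N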